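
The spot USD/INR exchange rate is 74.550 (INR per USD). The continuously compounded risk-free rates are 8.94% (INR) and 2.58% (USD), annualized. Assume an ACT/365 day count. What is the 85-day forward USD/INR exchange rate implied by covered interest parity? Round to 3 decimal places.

75.662

F = S·e^((r_INR − r_USD)T) = 74.550 · e^((0.0894 − 0.0258) × 85/365)
= 74.550 · e^0.014811 = 74.550 × 1.014921
F = 75.662 INR per USD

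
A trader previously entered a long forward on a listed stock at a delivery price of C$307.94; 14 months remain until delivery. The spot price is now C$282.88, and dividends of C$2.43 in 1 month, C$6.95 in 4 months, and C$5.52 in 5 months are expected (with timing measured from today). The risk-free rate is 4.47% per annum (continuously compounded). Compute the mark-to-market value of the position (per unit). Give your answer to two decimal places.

PV(remaining dividends) I = 2.43·e^(−0.0447·1/12) + 6.95·e^(−0.0447·4/12) + 5.52·e^(−0.0447·5/12) = 14.6863
Current forward F = (S − I)·e^(rT) = (282.88 − 14.6863)·e^(0.0447·14/12) = 268.1937 × 1.053534 = 282.5512
Value (long) = (F − K)·e^(−rT) = (282.5512 − 307.94) × 0.949186 = -24.0987
Value = -C$24.10

-C$24.10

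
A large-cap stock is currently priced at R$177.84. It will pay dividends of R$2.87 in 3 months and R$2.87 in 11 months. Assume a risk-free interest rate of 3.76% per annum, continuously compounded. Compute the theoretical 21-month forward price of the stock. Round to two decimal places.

PV(dividends) I = 2.87·e^(−0.0376·3/12) + 2.87·e^(−0.0376·11/12)
I = 2.8431 + 2.7728 = 5.6159
F = (S − I)·e^(rT) = (177.84 − 5.6159) · e^(0.0376·21/12)
= 172.2241 · e^0.065800 = 172.2241 × 1.068013 = R$183.94

R$183.94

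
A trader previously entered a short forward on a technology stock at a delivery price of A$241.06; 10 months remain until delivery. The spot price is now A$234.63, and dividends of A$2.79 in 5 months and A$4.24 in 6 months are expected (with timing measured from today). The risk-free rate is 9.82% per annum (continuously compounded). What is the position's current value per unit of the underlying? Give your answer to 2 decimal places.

-A$5.80

PV(remaining dividends) I = 2.79·e^(−0.0982·5/12) + 4.24·e^(−0.0982·6/12) = 6.7150
Current forward F = (S − I)·e^(rT) = (234.63 − 6.7150)·e^(0.0982·10/12) = 227.9150 × 1.085275 = 247.3505
Value (long) = (F − K)·e^(−rT) = (247.3505 − 241.06) × 0.921426 = 5.7962
Short position value = −(long value) = -A$5.80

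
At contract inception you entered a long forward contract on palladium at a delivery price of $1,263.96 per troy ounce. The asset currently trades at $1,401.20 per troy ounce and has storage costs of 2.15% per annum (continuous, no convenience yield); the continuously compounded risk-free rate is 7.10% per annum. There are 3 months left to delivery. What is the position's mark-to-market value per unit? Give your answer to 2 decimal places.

Current fair forward for the remaining 3 months: F = S·e^((r + u)·T), (r + u) = 0.0710 + 0.0215 = 0.0925
F = 1401.20 · e^(0.0925 × 3/12) = 1401.20 × 1.02339446 = 1433.9803
Value of long forward = (F − K)·e^(−rT) = (1433.9803 − 1263.96) · e^(−0.0710·3/12)
= 170.0203 × 0.98240660 = 167.03

$167.03 per troy ounce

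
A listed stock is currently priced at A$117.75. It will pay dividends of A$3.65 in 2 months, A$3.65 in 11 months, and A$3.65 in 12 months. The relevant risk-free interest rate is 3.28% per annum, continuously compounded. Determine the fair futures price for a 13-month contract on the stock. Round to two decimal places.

A$110.92

PV(dividends) I = 3.65·e^(−0.0328·2/12) + 3.65·e^(−0.0328·11/12) + 3.65·e^(−0.0328·12/12)
I = 3.6301 + 3.5419 + 3.5322 = 10.7042
F = (S − I)·e^(rT) = (117.75 − 10.7042) · e^(0.0328·13/12)
= 107.0458 · e^0.035533 = 107.0458 × 1.036172 = A$110.92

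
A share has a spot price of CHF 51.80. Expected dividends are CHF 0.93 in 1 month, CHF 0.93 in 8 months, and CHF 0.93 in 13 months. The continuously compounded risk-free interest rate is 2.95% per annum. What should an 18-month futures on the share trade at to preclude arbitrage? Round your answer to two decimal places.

CHF 51.28

PV(dividends) I = 0.93·e^(−0.0295·1/12) + 0.93·e^(−0.0295·8/12) + 0.93·e^(−0.0295·13/12)
I = 0.9277 + 0.9119 + 0.9007 = 2.7403
F = (S − I)·e^(rT) = (51.80 − 2.7403) · e^(0.0295·18/12)
= 49.0597 · e^0.044250 = 49.0597 × 1.045244 = CHF 51.28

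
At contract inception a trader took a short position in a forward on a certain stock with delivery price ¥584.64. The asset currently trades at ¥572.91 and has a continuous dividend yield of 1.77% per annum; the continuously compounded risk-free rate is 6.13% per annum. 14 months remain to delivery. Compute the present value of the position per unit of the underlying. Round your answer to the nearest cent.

Current fair forward for the remaining 14 months: F = S·e^((r − q)·T), (r − q) = 0.0613 − 0.0177 = 0.0436
F = 572.91 · e^(0.0436 × 14/12) = 572.91 × 1.052183 = 602.8062
Value of long forward = (F − K)·e^(−rT) = (602.8062 − 584.64) · e^(−0.0613·14/12)
= 18.1662 × 0.930981 = 16.91
Short position value = −(long value) = -¥16.91

-¥16.91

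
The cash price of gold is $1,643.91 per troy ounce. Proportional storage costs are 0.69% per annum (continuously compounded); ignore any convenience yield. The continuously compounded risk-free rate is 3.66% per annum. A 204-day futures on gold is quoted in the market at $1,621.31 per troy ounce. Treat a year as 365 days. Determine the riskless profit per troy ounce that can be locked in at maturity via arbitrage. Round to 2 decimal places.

Fair futures: F* = S·e^(carry·T), with carry = (r + u) = 0.0366 + 0.0069 = 0.0435
F* = 1643.91 · e^(0.0435 × 204/365) = 1643.91 · e^0.02431233 = 1643.91 × 1.02461028 = $1684.3671
Market $1621.31 < fair $1684.3671: forward underpriced → reverse cash-and-carry (short spot, go long the forward).
At maturity, profit = |F_mkt − F*| = |1621.31 − 1684.3671| = $63.06 per troy ounce

$63.06 per troy ounce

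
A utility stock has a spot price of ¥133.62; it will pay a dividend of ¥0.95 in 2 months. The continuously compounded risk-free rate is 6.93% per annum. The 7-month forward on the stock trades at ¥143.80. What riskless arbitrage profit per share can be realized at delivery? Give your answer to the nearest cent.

PV(dividends) I = 0.95·e^(−0.0693·2/12) = 0.9391
Fair forward F* = (S − I)·e^(rT) = (133.62 − 0.9391)·e^0.040425 = 132.6809 × 1.041253 = 138.1544
Market ¥143.80 > fair 138.1544: forward overpriced → cash-and-carry (borrow at r, buy the stock and collect the dividends, short the forward).
Profit at T = |F_mkt − F*| = |143.80 − 138.1544| = ¥5.65 per share

¥5.65 per share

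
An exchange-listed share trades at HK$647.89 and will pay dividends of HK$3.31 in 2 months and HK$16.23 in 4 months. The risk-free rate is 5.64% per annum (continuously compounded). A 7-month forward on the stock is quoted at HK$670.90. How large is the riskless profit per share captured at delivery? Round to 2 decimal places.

PV(dividends) I = 3.31·e^(−0.0564·2/12) + 16.23·e^(−0.0564·4/12) = 19.2068
Fair forward F* = (S − I)·e^(rT) = (647.89 − 19.2068)·e^0.032900 = 628.6832 × 1.033447 = 649.7108
Market HK$670.90 > fair 649.7108: forward overpriced → cash-and-carry (borrow at r, buy the stock and collect the dividends, short the forward).
Profit at T = |F_mkt − F*| = |670.90 − 649.7108| = HK$21.19 per share

HK$21.19 per share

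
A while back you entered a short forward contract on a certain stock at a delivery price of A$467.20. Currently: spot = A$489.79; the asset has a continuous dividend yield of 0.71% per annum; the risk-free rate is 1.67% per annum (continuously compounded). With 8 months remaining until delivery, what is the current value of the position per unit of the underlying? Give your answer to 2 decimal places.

Current fair forward for the remaining 8 months: F = S·e^((r − q)·T), (r − q) = 0.0167 − 0.0071 = 0.0096
F = 489.79 · e^(0.0096 × 8/12) = 489.79 × 1.006421 = 492.9349
Value of long forward = (F − K)·e^(−rT) = (492.9349 − 467.20) · e^(−0.0167·8/12)
= 25.7349 × 0.988928 = 25.45
Short position value = −(long value) = -A$25.45

-A$25.45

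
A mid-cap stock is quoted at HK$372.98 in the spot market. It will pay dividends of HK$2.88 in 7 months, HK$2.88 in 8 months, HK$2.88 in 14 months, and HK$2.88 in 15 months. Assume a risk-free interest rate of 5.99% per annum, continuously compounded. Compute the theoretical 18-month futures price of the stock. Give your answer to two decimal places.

PV(dividends) I = 2.88·e^(−0.0599·7/12) + 2.88·e^(−0.0599·8/12) + 2.88·e^(−0.0599·14/12) + 2.88·e^(−0.0599·15/12)
I = 2.7811 + 2.7673 + 2.6856 + 2.6722 = 10.9062
F = (S − I)·e^(rT) = (372.98 − 10.9062) · e^(0.0599·18/12)
= 362.0738 · e^0.089850 = 362.0738 × 1.094010 = HK$396.11

HK$396.11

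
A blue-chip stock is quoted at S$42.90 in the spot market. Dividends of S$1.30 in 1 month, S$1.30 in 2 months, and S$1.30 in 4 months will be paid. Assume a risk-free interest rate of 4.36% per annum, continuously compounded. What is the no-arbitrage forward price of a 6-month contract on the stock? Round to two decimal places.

S$39.89

PV(dividends) I = 1.30·e^(−0.0436·1/12) + 1.30·e^(−0.0436·2/12) + 1.30·e^(−0.0436·4/12)
I = 1.2953 + 1.2906 + 1.2812 = 3.8671
F = (S − I)·e^(rT) = (42.90 − 3.8671) · e^(0.0436·6/12)
= 39.0329 · e^0.021800 = 39.0329 × 1.022039 = S$39.89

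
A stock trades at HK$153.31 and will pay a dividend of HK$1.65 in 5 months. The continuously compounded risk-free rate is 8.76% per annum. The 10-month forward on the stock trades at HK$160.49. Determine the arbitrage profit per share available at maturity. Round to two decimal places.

PV(dividends) I = 1.65·e^(−0.0876·5/12) = 1.5909
Fair forward F* = (S − I)·e^(rT) = (153.31 − 1.5909)·e^0.073000 = 151.7191 × 1.075731 = 163.2089
Market HK$160.49 < fair 163.2089: forward underpriced → reverse cash-and-carry (short the stock, invest proceeds at r, pay the dividends, go long the forward).
Profit at T = |F_mkt − F*| = |160.49 − 163.2089| = HK$2.72 per share

HK$2.72 per share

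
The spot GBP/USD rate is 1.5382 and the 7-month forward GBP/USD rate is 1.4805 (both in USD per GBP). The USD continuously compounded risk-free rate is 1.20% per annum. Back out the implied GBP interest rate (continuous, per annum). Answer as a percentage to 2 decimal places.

F = S·e^((r_USD − r_GBP)T) ⇒ r_GBP = r_USD − ln(F/S)/T
ln(1.4805/1.5382) = -0.038233; /(7/12) = -0.065542
r_GBP = 0.0120 + 0.065542 = 0.077542
r_GBP = 7.75%

7.75%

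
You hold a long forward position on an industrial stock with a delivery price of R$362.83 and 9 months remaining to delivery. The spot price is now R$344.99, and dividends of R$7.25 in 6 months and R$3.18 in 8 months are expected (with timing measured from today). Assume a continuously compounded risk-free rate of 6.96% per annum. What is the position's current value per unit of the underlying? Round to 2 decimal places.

-R$9.42

PV(remaining dividends) I = 7.25·e^(−0.0696·6/12) + 3.18·e^(−0.0696·8/12) = 10.0379
Current forward F = (S − I)·e^(rT) = (344.99 − 10.0379)·e^(0.0696·9/12) = 334.9521 × 1.053586 = 352.9008
Value (long) = (F − K)·e^(−rT) = (352.9008 − 362.83) × 0.949139 = -9.4242
Value = -R$9.42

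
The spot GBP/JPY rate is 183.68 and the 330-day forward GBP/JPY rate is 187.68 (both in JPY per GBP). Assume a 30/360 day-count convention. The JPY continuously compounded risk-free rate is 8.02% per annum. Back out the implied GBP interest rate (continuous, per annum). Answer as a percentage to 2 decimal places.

5.67%

F = S·e^((r_JPY − r_GBP)T) ⇒ r_GBP = r_JPY − ln(F/S)/T
ln(187.68/183.68) = 0.021543; /(330/360) = 0.023501
r_GBP = 0.0802 − 0.023501 = 0.056699
r_GBP = 5.67%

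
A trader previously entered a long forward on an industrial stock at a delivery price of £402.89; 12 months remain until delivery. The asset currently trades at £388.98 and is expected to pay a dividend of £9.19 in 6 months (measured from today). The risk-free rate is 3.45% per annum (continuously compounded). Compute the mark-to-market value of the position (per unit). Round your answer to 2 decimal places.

-£9.28

PV(remaining dividends) I = 9.19·e^(−0.0345·6/12) = 9.0328
Current forward F = (S − I)·e^(rT) = (388.98 − 9.0328)·e^(0.0345·12/12) = 379.9472 × 1.035102 = 393.2841
Value (long) = (F − K)·e^(−rT) = (393.2841 − 402.89) × 0.966088 = -9.2801
Value = -£9.28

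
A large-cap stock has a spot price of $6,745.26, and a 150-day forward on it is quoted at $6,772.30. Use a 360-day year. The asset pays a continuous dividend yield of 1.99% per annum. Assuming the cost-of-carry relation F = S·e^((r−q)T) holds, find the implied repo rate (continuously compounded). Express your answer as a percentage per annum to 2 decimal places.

2.95%

From F = S·e^((r−q)T): (r − q) = ln(F/S)/T
ln(6772.30/6745.26) = ln(1.004009) = 0.004001
(r − q) = 0.004001 / (150/360) = 0.009602
r = ln(F/S)/T + q = 0.009602 + 0.0199 = 0.029502
r = 2.95%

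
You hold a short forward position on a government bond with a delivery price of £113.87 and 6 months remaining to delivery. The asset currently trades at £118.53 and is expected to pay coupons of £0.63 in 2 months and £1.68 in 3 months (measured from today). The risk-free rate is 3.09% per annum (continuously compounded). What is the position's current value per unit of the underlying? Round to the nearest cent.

PV(remaining coupons) I = 0.63·e^(−0.0309·2/12) + 1.68·e^(−0.0309·3/12) = 2.2938
Current forward F = (S − I)·e^(rT) = (118.53 − 2.2938)·e^(0.0309·6/12) = 116.2362 × 1.015570 = 118.0460
Value (long) = (F − K)·e^(−rT) = (118.0460 − 113.87) × 0.984669 = 4.1120
Short position value = −(long value) = -£4.11

-£4.11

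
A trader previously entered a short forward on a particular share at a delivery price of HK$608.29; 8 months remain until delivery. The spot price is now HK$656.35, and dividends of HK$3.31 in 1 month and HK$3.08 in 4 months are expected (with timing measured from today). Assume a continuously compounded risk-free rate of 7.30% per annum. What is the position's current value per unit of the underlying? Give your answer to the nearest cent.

-HK$70.66

PV(remaining dividends) I = 3.31·e^(−0.0730·1/12) + 3.08·e^(−0.0730·4/12) = 6.2959
Current forward F = (S − I)·e^(rT) = (656.35 − 6.2959)·e^(0.0730·8/12) = 650.0541 × 1.049870 = 682.4723
Value (long) = (F − K)·e^(−rT) = (682.4723 − 608.29) × 0.952499 = 70.6586
Short position value = −(long value) = -HK$70.66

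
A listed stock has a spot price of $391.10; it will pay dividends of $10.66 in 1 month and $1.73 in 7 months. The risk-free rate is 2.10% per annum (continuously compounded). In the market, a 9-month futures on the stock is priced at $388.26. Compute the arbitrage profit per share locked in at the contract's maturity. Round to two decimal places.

$3.50 per share

PV(dividends) I = 10.66·e^(−0.0210·1/12) + 1.73·e^(−0.0210·7/12) = 12.3503
Fair futures F* = (S − I)·e^(rT) = (391.10 − 12.3503)·e^0.015750 = 378.7497 × 1.015875 = 384.7624
Market $388.26 > fair 384.7624: forward overpriced → cash-and-carry (borrow at r, buy the stock and collect the dividends, short the forward).
Profit at T = |F_mkt − F*| = |388.26 − 384.7624| = $3.50 per share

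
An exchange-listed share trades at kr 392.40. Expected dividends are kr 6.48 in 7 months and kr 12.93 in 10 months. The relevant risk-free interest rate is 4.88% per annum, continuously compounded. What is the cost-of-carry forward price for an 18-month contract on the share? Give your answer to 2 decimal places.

PV(dividends) I = 6.48·e^(−0.0488·7/12) + 12.93·e^(−0.0488·10/12)
I = 6.2981 + 12.4147 = 18.7128
F = (S − I)·e^(rT) = (392.40 − 18.7128) · e^(0.0488·18/12)
= 373.6872 · e^0.073200 = 373.6872 × 1.075946 = kr 402.07

kr 402.07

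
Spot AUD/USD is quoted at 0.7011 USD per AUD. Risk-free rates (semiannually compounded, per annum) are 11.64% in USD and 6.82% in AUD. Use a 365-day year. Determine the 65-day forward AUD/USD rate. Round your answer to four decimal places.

By covered interest parity, F = S · (1+r_USD/2)^(2T) / (1+r_AUD/2)^(2T)
= 0.7011 × 1.020352 / 1.012014 = 0.7011 × 1.008239
F = 0.7069 USD per AUD

0.7069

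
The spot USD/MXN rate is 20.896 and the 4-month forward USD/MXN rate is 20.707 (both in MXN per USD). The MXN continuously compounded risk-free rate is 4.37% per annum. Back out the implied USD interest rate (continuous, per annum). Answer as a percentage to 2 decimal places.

F = S·e^((r_MXN − r_USD)T) ⇒ r_USD = r_MXN − ln(F/S)/T
ln(20.707/20.896) = -0.009086; /(4/12) = -0.027258
r_USD = 0.0437 + 0.027258 = 0.070958
r_USD = 7.10%

7.10%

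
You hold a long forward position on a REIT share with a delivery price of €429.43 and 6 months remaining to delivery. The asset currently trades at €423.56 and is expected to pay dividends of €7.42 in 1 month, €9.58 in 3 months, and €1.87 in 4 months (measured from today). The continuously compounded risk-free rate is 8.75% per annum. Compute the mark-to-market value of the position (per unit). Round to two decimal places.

-€6.04

PV(remaining dividends) I = 7.42·e^(−0.0875·1/12) + 9.58·e^(−0.0875·3/12) + 1.87·e^(−0.0875·4/12) = 18.5551
Current forward F = (S − I)·e^(rT) = (423.56 − 18.5551)·e^(0.0875·6/12) = 405.0049 × 1.044721 = 423.1171
Value (long) = (F − K)·e^(−rT) = (423.1171 − 429.43) × 0.957193 = -6.0427
Value = -€6.04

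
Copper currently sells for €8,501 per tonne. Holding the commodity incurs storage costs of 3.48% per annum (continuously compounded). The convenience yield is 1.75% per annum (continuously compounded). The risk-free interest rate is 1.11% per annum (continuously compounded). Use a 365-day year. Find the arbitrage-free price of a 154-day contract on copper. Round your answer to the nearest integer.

Net carry = r + u − y = 0.0111 + 0.0348 − 0.0175 = 0.0284
F = S·e^((r+u−y)T) = 8501 · e^(0.0284 × 154/365) = 8501 · e^0.011982
= 8501 × 1.012054 = €8,603 per tonne

€8,603 per tonne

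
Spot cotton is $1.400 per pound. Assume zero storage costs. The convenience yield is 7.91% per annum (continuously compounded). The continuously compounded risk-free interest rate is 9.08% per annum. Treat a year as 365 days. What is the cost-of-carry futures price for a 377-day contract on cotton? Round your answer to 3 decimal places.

Net carry = r + u − y = 0.0908 + 0.0000 − 0.0791 = 0.0117
F = S·e^((r+u−y)T) = 1.400 · e^(0.0117 × 377/365) = 1.400 · e^0.012085
= 1.400 × 1.012158 = $1.417 per pound

$1.417 per pound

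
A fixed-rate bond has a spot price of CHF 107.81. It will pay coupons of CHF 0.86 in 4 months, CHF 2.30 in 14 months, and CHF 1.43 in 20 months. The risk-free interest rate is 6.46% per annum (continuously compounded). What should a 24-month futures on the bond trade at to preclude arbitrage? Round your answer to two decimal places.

PV(coupons) I = 0.86·e^(−0.0646·4/12) + 2.30·e^(−0.0646·14/12) + 1.43·e^(−0.0646·20/12)
I = 0.8417 + 2.1330 + 1.2840 = 4.2587
F = (S − I)·e^(rT) = (107.81 − 4.2587) · e^(0.0646·24/12)
= 103.5513 · e^0.129200 = 103.5513 × 1.137918 = CHF 117.83

CHF 117.83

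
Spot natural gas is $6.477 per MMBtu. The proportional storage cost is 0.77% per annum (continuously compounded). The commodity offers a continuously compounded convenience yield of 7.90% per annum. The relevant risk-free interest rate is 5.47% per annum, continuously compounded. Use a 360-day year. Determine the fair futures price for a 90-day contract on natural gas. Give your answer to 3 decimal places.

$6.450 per MMBtu

Net carry = r + u − y = 0.0547 + 0.0077 − 0.0790 = -0.0166
F = S·e^((r+u−y)T) = 6.477 · e^(-0.0166 × 90/360) = 6.477 · e^-0.004150
= 6.477 × 0.995859 = $6.450 per MMBtu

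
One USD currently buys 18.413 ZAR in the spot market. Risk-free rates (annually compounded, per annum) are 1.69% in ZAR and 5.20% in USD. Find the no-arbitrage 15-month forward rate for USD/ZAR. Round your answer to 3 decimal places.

By covered interest parity, F = S · (1+r_ZAR)^T / (1+r_USD)^T
= 18.413 × 1.021169 / 1.065417 = 18.413 × 0.958469
F = 17.648 ZAR per USD

17.648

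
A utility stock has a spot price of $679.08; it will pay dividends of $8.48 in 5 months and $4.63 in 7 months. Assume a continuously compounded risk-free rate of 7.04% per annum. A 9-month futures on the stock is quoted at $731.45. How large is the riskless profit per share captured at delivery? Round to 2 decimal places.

$28.92 per share

PV(dividends) I = 8.48·e^(−0.0704·5/12) + 4.63·e^(−0.0704·7/12) = 12.6786
Fair futures F* = (S − I)·e^(rT) = (679.08 − 12.6786)·e^0.052800 = 666.4014 × 1.054219 = 702.5330
Market $731.45 > fair 702.5330: forward overpriced → cash-and-carry (borrow at r, buy the stock and collect the dividends, short the forward).
Profit at T = |F_mkt − F*| = |731.45 − 702.5330| = $28.92 per share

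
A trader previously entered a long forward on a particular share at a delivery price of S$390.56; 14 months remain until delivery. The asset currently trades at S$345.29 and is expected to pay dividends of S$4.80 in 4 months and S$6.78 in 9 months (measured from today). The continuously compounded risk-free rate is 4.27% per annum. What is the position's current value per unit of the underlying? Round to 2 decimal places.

PV(remaining dividends) I = 4.80·e^(−0.0427·4/12) + 6.78·e^(−0.0427·9/12) = 11.2985
Current forward F = (S − I)·e^(rT) = (345.29 − 11.2985)·e^(0.0427·14/12) = 333.9915 × 1.051078 = 351.0511
Value (long) = (F − K)·e^(−rT) = (351.0511 − 390.56) × 0.951404 = -37.5889
Value = -S$37.59

-S$37.59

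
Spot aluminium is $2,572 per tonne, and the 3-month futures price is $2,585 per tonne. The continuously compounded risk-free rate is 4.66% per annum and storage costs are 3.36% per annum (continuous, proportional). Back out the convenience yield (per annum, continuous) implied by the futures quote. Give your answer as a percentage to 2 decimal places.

6.00%

F = S·e^((r+u−y)T) ⇒ (r+u−y) = ln(F/S)/T
ln(2585/2572) = 0.005042; /T ⇒ 0.020168
y = r + u − ln(F/S)/T = 0.0466 + 0.0336 − 0.020168 = 0.060032
y = 6.00%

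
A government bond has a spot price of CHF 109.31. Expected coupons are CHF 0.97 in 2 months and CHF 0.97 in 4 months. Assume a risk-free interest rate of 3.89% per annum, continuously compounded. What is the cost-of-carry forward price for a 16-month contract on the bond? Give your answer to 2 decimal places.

PV(coupons) I = 0.97·e^(−0.0389·2/12) + 0.97·e^(−0.0389·4/12)
I = 0.9637 + 0.9575 = 1.9212
F = (S − I)·e^(rT) = (109.31 − 1.9212) · e^(0.0389·16/12)
= 107.3888 · e^0.051867 = 107.3888 × 1.053236 = CHF 113.11

CHF 113.11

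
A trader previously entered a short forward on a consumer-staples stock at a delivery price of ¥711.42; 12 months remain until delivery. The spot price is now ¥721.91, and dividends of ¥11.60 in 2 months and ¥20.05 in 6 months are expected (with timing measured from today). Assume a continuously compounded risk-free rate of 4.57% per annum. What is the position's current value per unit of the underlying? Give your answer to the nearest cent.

PV(remaining dividends) I = 11.60·e^(−0.0457·2/12) + 20.05·e^(−0.0457·6/12) = 31.1090
Current forward F = (S − I)·e^(rT) = (721.91 − 31.1090)·e^(0.0457·12/12) = 690.8010 × 1.046760 = 723.1029
Value (long) = (F − K)·e^(−rT) = (723.1029 − 711.42) × 0.955329 = 11.1610
Short position value = −(long value) = -¥11.16

-¥11.16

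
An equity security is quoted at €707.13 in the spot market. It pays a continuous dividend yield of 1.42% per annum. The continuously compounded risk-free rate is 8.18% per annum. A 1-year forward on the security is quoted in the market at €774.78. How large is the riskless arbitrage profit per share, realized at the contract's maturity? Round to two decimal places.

€18.20 per share

Fair forward: F* = S·e^(carry·T), with carry = (r − q) = 0.0818 − 0.0142 = 0.0676
F* = 707.13 · e^(0.0676 × 1) = 707.13 · e^0.067600 = 707.13 × 1.069937 = €756.5846
Market €774.78 > fair €756.5846: forward overpriced → cash-and-carry (buy spot, short the forward).
At maturity, profit = |F_mkt − F*| = |774.78 − 756.5846| = €18.20 per share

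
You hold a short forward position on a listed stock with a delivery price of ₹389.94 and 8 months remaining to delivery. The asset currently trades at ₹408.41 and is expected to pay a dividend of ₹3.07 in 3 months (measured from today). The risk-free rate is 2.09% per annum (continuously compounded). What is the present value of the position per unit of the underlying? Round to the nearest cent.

PV(remaining dividends) I = 3.07·e^(−0.0209·3/12) = 3.0540
Current forward F = (S − I)·e^(rT) = (408.41 − 3.0540)·e^(0.0209·8/12) = 405.3560 × 1.014031 = 411.0436
Value (long) = (F − K)·e^(−rT) = (411.0436 − 389.94) × 0.986163 = 20.8116
Short position value = −(long value) = -₹20.81

-₹20.81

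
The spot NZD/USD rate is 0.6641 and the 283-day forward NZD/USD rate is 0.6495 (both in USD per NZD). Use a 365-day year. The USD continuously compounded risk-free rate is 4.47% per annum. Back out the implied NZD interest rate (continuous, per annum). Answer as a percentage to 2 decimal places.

7.34%

F = S·e^((r_USD − r_NZD)T) ⇒ r_NZD = r_USD − ln(F/S)/T
ln(0.6495/0.6641) = -0.022230; /(283/365) = -0.028671
r_NZD = 0.0447 + 0.028671 = 0.073371
r_NZD = 7.34%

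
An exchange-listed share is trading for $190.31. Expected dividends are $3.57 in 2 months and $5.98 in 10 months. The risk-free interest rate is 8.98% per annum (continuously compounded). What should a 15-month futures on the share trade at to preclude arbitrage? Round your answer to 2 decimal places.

PV(dividends) I = 3.57·e^(−0.0898·2/12) + 5.98·e^(−0.0898·10/12)
I = 3.5170 + 5.5488 = 9.0658
F = (S − I)·e^(rT) = (190.31 − 9.0658) · e^(0.0898·15/12)
= 181.2442 · e^0.112250 = 181.2442 × 1.118793 = $202.77

$202.77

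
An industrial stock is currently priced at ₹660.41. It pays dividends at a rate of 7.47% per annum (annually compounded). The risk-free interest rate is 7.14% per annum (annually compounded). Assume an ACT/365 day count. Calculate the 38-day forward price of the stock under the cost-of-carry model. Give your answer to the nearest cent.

F = S · (1+r)^T / (1+q)^T
= 660.41 × 1.007206 / 1.007528 = 660.41 × 0.999680
F = ₹660.20

₹660.20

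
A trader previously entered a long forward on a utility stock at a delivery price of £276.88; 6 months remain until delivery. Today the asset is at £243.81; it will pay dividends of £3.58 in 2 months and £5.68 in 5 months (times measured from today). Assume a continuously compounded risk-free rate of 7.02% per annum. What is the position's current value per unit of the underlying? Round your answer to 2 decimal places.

-£32.57

PV(remaining dividends) I = 3.58·e^(−0.0702·2/12) + 5.68·e^(−0.0702·5/12) = 9.0546
Current forward F = (S − I)·e^(rT) = (243.81 − 9.0546)·e^(0.0702·6/12) = 234.7554 × 1.035723 = 243.1416
Value (long) = (F − K)·e^(−rT) = (243.1416 − 276.88) × 0.965509 = -32.5747
Value = -£32.57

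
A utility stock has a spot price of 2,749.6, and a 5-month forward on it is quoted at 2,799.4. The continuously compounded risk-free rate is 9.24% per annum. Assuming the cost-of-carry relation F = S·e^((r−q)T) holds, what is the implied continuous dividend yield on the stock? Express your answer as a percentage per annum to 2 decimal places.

4.93%

From F = S·e^((r−q)T): (r − q) = ln(F/S)/T
ln(2799.4/2749.6) = ln(1.018112) = 0.017950
(r − q) = 0.017950 / (5/12) = 0.043080
q = r − ln(F/S)/T = 0.0924 − 0.043080 = 0.049320
q = 4.93%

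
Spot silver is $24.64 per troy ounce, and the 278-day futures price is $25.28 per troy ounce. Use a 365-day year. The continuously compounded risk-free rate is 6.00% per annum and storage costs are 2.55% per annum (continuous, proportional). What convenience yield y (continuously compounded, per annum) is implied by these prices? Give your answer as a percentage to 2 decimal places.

5.18%

F = S·e^((r+u−y)T) ⇒ (r+u−y) = ln(F/S)/T
ln(25.28/24.64) = 0.025642; /T ⇒ 0.033667
y = r + u − ln(F/S)/T = 0.0600 + 0.0255 − 0.033667 = 0.051833
y = 5.18%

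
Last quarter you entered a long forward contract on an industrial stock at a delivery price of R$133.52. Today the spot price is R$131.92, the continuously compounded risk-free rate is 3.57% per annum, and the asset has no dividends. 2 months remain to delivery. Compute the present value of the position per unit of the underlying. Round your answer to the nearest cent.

-R$0.81

Current fair forward for the remaining 2 months: F = S·e^(r·T), r = 0.0357
F = 131.92 · e^(0.0357 × 2/12) = 131.92 × 1.005968 = 132.7073
Value of long forward = (F − K)·e^(−rT) = (132.7073 − 133.52) · e^(−0.0357·2/12)
= -0.8127 × 0.994068 = -0.81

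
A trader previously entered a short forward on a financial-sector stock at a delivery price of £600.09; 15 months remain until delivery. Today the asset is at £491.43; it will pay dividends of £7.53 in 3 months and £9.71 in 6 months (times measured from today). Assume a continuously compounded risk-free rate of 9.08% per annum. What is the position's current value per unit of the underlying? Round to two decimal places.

PV(remaining dividends) I = 7.53·e^(−0.0908·3/12) + 9.71·e^(−0.0908·6/12) = 16.6400
Current forward F = (S − I)·e^(rT) = (491.43 − 16.6400)·e^(0.0908·15/12) = 474.7900 × 1.120192 = 531.8560
Value (long) = (F − K)·e^(−rT) = (531.8560 − 600.09) × 0.892704 = -60.9128
Short position value = −(long value) = £60.91

£60.91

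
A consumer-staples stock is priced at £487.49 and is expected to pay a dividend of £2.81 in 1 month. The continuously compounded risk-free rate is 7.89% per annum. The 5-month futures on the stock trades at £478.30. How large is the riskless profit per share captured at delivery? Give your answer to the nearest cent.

£22.60 per share

PV(dividends) I = 2.81·e^(−0.0789·1/12) = 2.7916
Fair futures F* = (S − I)·e^(rT) = (487.49 − 2.7916)·e^0.032875 = 484.6984 × 1.033421 = 500.8975
Market £478.30 < fair 500.8975: forward underpriced → reverse cash-and-carry (short the stock, invest proceeds at r, pay the dividends, go long the forward).
Profit at T = |F_mkt − F*| = |478.30 − 500.8975| = £22.60 per share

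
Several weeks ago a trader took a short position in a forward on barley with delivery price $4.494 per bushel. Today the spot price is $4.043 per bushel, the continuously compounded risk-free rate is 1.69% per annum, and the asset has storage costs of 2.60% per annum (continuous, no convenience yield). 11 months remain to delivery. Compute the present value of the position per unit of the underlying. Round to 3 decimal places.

$0.284 per bushel

Current fair forward for the remaining 11 months: F = S·e^((r + u)·T), (r + u) = 0.0169 + 0.0260 = 0.0429
F = 4.043 · e^(0.0429 × 11/12) = 4.043 × 1.040108 = 4.2052
Value of long forward = (F − K)·e^(−rT) = (4.2052 − 4.494) · e^(−0.0169·11/12)
= -0.2888 × 0.984628 = -0.284
Short position value = −(long value) = $0.284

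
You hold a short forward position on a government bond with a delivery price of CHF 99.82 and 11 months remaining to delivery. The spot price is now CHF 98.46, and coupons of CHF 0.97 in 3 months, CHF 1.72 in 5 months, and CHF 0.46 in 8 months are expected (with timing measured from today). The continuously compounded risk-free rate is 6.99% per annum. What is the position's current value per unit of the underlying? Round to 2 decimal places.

-CHF 1.77

PV(remaining coupons) I = 0.97·e^(−0.0699·3/12) + 1.72·e^(−0.0699·5/12) + 0.46·e^(−0.0699·8/12) = 3.0629
Current forward F = (S − I)·e^(rT) = (98.46 − 3.0629)·e^(0.0699·11/12) = 95.3971 × 1.066172 = 101.7097
Value (long) = (F − K)·e^(−rT) = (101.7097 − 99.82) × 0.937935 = 1.7724
Short position value = −(long value) = -CHF 1.77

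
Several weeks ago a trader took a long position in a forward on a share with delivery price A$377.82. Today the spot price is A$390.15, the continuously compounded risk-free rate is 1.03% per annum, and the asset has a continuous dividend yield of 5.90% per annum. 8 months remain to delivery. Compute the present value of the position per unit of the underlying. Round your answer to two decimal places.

-A$0.13

Current fair forward for the remaining 8 months: F = S·e^((r − q)·T), (r − q) = 0.0103 − 0.0590 = -0.0487
F = 390.15 · e^(-0.0487 × 8/12) = 390.15 × 0.968055 = 377.6867
Value of long forward = (F − K)·e^(−rT) = (377.6867 − 377.82) · e^(−0.0103·8/12)
= -0.1333 × 0.993157 = -0.13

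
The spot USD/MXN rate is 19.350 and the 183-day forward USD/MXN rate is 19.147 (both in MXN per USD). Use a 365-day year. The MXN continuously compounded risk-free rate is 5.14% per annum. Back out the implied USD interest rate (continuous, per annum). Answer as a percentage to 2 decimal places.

7.24%

F = S·e^((r_MXN − r_USD)T) ⇒ r_USD = r_MXN − ln(F/S)/T
ln(19.147/19.350) = -0.010546; /(183/365) = -0.021034
r_USD = 0.0514 + 0.021034 = 0.072434
r_USD = 7.24%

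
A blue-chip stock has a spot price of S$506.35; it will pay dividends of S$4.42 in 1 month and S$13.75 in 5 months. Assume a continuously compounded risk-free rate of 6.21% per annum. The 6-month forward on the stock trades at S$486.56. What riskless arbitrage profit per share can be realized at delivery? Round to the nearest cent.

PV(dividends) I = 4.42·e^(−0.0621·1/12) + 13.75·e^(−0.0621·5/12) = 17.7960
Fair forward F* = (S − I)·e^(rT) = (506.35 − 17.7960)·e^0.031050 = 488.5540 × 1.031537 = 503.9615
Market S$486.56 < fair 503.9615: forward underpriced → reverse cash-and-carry (short the stock, invest proceeds at r, pay the dividends, go long the forward).
Profit at T = |F_mkt − F*| = |486.56 − 503.9615| = S$17.40 per share

S$17.40 per share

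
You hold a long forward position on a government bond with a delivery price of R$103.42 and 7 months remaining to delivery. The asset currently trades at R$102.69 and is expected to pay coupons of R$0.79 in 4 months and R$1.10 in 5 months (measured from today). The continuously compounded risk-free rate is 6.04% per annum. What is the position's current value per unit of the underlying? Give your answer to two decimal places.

R$1.00

PV(remaining coupons) I = 0.79·e^(−0.0604·4/12) + 1.10·e^(−0.0604·5/12) = 1.8469
Current forward F = (S − I)·e^(rT) = (102.69 − 1.8469)·e^(0.0604·7/12) = 100.8431 × 1.035861 = 104.4594
Value (long) = (F − K)·e^(−rT) = (104.4594 − 103.42) × 0.965380 = 1.0034
Value = R$1.00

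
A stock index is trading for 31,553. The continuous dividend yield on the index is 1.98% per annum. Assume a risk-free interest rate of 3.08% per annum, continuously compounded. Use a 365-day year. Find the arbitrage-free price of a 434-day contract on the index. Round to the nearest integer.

31,968

F = S·e^((r − q)T) = 31553 · e^((0.0308 − 0.0198) × 434/365)
= 31553 · e^0.013079 = 31553 × 1.013165
F = 31,968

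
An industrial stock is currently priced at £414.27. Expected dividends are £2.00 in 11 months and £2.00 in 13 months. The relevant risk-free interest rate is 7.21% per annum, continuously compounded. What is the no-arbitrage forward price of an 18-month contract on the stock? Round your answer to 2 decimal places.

PV(dividends) I = 2.00·e^(−0.0721·11/12) + 2.00·e^(−0.0721·13/12)
I = 1.8721 + 1.8497 = 3.7218
F = (S − I)·e^(rT) = (414.27 − 3.7218) · e^(0.0721·18/12)
= 410.5482 · e^0.108150 = 410.5482 × 1.114215 = £457.44

£457.44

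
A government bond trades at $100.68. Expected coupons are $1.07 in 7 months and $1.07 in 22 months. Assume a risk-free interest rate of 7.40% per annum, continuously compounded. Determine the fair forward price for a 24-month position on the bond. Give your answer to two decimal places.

$114.47

PV(coupons) I = 1.07·e^(−0.0740·7/12) + 1.07·e^(−0.0740·22/12)
I = 1.0248 + 0.9343 = 1.9591
F = (S − I)·e^(rT) = (100.68 − 1.9591) · e^(0.0740·24/12)
= 98.7209 · e^0.148000 = 98.7209 × 1.159513 = $114.47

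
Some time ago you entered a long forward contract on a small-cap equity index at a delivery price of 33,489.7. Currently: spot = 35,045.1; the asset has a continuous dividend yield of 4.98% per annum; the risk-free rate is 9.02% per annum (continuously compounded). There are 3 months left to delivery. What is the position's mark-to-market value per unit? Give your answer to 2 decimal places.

1868.53

Current fair forward for the remaining 3 months: F = S·e^((r − q)·T), (r − q) = 0.0902 − 0.0498 = 0.0404
F = 35045.1 · e^(0.0404 × 3/12) = 35045.1 × 1.01015118 = 35400.8491
Value of long forward = (F − K)·e^(−rT) = (35400.8491 − 33489.7) · e^(−0.0902·3/12)
= 1911.1491 × 0.97770235 = 1868.53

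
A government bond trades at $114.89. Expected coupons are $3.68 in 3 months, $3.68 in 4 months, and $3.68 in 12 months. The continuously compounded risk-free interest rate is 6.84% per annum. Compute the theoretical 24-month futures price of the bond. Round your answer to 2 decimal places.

$119.52

PV(coupons) I = 3.68·e^(−0.0684·3/12) + 3.68·e^(−0.0684·4/12) + 3.68·e^(−0.0684·12/12)
I = 3.6176 + 3.5970 + 3.4367 = 10.6513
F = (S − I)·e^(rT) = (114.89 − 10.6513) · e^(0.0684·24/12)
= 104.2387 · e^0.136800 = 104.2387 × 1.146599 = $119.52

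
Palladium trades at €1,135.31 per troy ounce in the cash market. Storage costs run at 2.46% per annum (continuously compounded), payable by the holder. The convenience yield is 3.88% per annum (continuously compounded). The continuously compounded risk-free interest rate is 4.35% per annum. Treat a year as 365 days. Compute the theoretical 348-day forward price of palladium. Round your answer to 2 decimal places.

€1,167.47 per troy ounce

Net carry = r + u − y = 0.0435 + 0.0246 − 0.0388 = 0.0293
F = S·e^((r+u−y)T) = 1135.31 · e^(0.0293 × 348/365) = 1135.31 · e^0.02793534
= 1135.31 × 1.02832919 = €1,167.47 per troy ounce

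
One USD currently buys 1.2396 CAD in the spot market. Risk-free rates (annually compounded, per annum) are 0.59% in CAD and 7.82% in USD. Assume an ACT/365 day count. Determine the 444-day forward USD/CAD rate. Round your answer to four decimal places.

By covered interest parity, F = S · (1+r_CAD)^T / (1+r_USD)^T
= 1.2396 × 1.007182 / 1.095915 = 1.2396 × 0.919033
F = 1.1392 CAD per USD

1.1392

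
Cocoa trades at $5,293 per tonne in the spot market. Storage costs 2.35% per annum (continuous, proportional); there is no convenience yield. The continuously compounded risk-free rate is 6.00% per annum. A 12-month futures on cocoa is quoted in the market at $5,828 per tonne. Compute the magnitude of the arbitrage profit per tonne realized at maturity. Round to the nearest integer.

$74 per tonne

Fair futures: F* = S·e^(carry·T), with carry = (r + u) = 0.0600 + 0.0235 = 0.0835
F* = 5293 · e^(0.0835 × 12/12) = 5293 · e^0.083500 = 5293 × 1.087085 = $5753.9409
Market $5828 > fair $5753.9409: forward overpriced → cash-and-carry (buy spot, short the forward).
At maturity, profit = |F_mkt − F*| = |5828 − 5753.9409| = $74 per tonne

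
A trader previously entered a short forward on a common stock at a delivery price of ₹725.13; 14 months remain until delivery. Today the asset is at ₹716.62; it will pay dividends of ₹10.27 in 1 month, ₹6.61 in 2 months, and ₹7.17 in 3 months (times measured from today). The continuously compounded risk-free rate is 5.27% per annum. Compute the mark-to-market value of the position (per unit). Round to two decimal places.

-₹10.88

PV(remaining dividends) I = 10.27·e^(−0.0527·1/12) + 6.61·e^(−0.0527·2/12) + 7.17·e^(−0.0527·3/12) = 23.8533
Current forward F = (S − I)·e^(rT) = (716.62 − 23.8533)·e^(0.0527·14/12) = 692.7667 × 1.063413 = 736.6971
Value (long) = (F − K)·e^(−rT) = (736.6971 − 725.13) × 0.940369 = 10.8773
Short position value = −(long value) = -₹10.88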